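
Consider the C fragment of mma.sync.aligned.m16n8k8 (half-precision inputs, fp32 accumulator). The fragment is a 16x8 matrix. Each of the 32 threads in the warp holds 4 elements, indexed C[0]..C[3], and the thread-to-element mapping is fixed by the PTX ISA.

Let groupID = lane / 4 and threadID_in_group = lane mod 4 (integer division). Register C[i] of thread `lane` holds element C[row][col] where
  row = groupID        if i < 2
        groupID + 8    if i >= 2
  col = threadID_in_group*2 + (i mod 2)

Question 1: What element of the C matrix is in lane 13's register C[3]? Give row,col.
11,3

L=13⇒gr=13>>2=3, th=13&3=1
[3]⇒row 3+8=11  col 1·2+1=3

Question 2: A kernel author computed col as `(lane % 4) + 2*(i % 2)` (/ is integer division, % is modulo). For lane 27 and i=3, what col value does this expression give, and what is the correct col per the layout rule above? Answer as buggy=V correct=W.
`(lane % 4) + 2*(i % 2)`[27,3]⇒5
lane 27⇒27/4=6, 27 mod 4=3
i=3  r:6+8⇒14  c:2·3+1⇒7
col: 5 vs 7

buggy=5 correct=7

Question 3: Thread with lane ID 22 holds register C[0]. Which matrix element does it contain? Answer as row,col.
22: gr=5,th=2
[0] (5+0,2*2+0) = (5,4)

5,4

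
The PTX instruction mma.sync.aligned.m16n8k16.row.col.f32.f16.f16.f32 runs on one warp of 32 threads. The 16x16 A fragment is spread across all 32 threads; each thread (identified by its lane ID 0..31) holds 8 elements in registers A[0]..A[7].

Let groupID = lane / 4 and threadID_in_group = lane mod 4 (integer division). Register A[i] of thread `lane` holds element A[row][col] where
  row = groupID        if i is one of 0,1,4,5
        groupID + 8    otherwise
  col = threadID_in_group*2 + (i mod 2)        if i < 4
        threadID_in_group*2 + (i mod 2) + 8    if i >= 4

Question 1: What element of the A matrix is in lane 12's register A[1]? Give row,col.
3,1

lane 12: grp=3 (12/4), tig=0 (12%4)
i=1: r=3+0=3, c=0*2+1+0=1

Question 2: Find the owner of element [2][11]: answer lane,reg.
9,5

r: 2->gid=2,r8=0  c: 11->c8=1,tid=1,i&1=1
L=2*4+1=9  i=1*4+0*2+1=5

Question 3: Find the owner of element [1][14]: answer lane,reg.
r:1=>grp=1,rB=0  c:14=>cB=1,tig=3,lo=0
L=1*4+3=7  i=1*4+0*2+0=4

7,4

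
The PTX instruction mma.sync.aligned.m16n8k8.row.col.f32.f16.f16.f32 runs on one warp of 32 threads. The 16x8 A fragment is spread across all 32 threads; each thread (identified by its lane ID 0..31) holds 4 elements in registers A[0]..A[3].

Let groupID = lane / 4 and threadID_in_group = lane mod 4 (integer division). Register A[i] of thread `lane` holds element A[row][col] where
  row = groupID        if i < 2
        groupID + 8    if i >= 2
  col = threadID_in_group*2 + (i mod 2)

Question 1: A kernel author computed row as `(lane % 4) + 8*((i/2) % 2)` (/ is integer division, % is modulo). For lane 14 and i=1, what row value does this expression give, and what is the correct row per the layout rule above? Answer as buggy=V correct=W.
buggy=2 correct=3

`(lane % 4) + 8*((i/2) % 2)`[14,1]→2
14: G=3,T=2
[1] (3+0,2*2+1) = (3,5)
row: 2 vs 3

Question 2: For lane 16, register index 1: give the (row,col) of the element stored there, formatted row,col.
4,1

16: G=4,T=0
[1] (4+0,0*2+1) = (4,1)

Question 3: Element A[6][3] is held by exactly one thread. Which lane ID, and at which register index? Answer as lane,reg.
25,1

r=6⇒gr=6,Rb=0  c=3⇒th=1,odd=1
L=6*4+1=25  i=0*2+1=1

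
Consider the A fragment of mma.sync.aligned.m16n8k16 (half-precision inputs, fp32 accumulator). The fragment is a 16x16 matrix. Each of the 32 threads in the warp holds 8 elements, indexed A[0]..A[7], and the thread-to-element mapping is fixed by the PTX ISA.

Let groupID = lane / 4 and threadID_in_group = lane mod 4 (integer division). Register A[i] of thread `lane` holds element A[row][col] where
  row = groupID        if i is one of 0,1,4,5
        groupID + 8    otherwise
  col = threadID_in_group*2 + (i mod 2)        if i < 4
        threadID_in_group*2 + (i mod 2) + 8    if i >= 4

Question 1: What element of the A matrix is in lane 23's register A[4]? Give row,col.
L=23→G=23>>2=5, T=23&3=3
[4]→row 5+0=5  col 3·2+0+8=14

5,14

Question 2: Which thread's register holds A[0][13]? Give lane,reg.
r=0->g=0,rb=0  c=13->cb=1,t=2,b0=1
L=0*4+2=2  i=1*4+0*2+1=5

2,5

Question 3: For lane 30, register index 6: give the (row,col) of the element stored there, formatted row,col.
lane 30->30/4=7, 30 mod 4=2
i=6  r:7+8->15  c:2·2+0+8->12

15,12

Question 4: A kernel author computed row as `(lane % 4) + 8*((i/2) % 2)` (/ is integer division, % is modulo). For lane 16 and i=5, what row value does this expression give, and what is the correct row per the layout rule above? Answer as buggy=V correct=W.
`(lane % 4) + 8*((i/2) % 2)`[16,5]->0
lane 16: g=4 (16/4), t=0 (16%4)
i=5: r=4+0=4, c=0*2+1+8=9
row: 0 vs 4

buggy=0 correct=4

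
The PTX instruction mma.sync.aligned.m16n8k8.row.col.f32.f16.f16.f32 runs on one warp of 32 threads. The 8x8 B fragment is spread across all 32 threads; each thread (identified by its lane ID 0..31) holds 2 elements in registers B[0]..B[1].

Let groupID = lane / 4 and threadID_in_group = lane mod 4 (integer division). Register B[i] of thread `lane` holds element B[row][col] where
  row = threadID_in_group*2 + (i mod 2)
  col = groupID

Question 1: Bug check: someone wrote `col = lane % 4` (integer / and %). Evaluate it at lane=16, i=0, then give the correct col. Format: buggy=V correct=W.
buggy=0 correct=4

`lane % 4`[16,0]=>0
lane 16=>16/4=4, 16 mod 4=0
i=0  r:2·0+0=>0  c:4
col: 0 vs 4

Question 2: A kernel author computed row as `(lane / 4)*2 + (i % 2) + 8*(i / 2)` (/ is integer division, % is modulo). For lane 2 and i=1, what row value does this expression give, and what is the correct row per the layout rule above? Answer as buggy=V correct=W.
`(lane / 4)*2 + (i % 2) + 8*(i / 2)`[2,1]=>1
lane 2=>2/4=0, 2 mod 4=2
i=1  r:2·2+1=>5  c:0
row: 1 vs 5

buggy=1 correct=5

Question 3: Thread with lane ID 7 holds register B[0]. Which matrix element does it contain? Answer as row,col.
7: gid=1,tid=3
[0] (3*2+0,1) = (6,1)

6,1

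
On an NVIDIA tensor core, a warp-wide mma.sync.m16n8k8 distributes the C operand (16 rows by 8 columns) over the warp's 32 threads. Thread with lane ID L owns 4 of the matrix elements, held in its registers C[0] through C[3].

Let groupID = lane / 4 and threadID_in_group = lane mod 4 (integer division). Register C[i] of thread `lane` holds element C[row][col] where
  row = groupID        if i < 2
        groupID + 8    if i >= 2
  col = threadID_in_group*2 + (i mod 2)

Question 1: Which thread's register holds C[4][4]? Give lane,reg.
18,0

r=4→G=4,rhi=0  c=4→T=2,p=0
L=4*4+2=18  i=0*2+0=0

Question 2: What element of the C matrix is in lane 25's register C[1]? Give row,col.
lane 25→25/4=6, 25 mod 4=1
i=1  r:6+0→6  c:2·1+1→3

6,3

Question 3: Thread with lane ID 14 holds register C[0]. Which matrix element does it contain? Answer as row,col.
3,4

L=14=>grp=14>>2=3, tig=14&3=2
[0]=>row 3+0=3  col 2·2+0=4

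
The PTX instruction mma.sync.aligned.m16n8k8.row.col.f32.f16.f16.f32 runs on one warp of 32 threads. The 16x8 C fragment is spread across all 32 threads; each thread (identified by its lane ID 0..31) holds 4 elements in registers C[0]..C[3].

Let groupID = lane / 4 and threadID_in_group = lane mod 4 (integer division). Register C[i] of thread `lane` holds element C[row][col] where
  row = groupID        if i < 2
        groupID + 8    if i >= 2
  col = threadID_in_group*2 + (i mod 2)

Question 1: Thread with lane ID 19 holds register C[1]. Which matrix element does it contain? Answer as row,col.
4,7

lane 19: g=4 (19/4), t=3 (19%4)
i=1: r=4+0=4, c=3*2+1=7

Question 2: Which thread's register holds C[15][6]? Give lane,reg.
r=15⇒gr=7,Rb=1  c=6⇒th=3,odd=0
L=7*4+3=31  i=1*2+0=2

31,2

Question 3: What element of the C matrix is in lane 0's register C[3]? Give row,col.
8,1

lane 0: g=0 (0/4), t=0 (0%4)
i=3: r=0+8=8, c=0*2+1=1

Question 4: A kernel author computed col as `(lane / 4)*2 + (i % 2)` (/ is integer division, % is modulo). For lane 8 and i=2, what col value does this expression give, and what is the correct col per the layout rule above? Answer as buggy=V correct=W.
`(lane / 4)*2 + (i % 2)`[8,2]=>4
lane 8=>8/4=2, 8 mod 4=0
i=2  r:2+8=>10  c:2·0+0=>0
col: 4 vs 0

buggy=4 correct=0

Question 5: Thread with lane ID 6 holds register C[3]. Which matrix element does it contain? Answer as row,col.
L=6->gid=6>>2=1, tid=6&3=2
[3]->row 1+8=9  col 2·2+1=5

9,5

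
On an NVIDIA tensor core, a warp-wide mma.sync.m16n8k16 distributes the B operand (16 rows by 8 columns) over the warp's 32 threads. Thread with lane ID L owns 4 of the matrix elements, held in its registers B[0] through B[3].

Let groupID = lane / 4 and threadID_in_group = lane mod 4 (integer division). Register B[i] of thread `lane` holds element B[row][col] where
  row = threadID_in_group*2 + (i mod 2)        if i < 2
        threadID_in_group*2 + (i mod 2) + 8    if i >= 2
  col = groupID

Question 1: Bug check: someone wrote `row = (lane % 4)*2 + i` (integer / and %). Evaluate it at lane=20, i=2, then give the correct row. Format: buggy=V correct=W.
`(lane % 4)*2 + i`[20,2]->2
L=20->g=20>>2=5, t=20&3=0
[2]->row 0·2+0+8=8  col g=5
row: 2 vs 8

buggy=2 correct=8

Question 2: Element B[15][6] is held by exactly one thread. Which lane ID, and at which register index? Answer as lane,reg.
c: 6->gid=6  r: 15->r8=1,tid=3,i&1=1
L=6*4+3=27  i=1*2+1=3

27,3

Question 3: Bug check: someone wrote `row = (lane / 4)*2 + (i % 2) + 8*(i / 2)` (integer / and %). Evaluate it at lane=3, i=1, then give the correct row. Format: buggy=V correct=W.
`(lane / 4)*2 + (i % 2) + 8*(i / 2)`[3,1]→1
lane 3: G=0 (3/4), T=3 (3%4)
i=1: r=3*2+1+0=7, c=G=0
row: 1 vs 7

buggy=1 correct=7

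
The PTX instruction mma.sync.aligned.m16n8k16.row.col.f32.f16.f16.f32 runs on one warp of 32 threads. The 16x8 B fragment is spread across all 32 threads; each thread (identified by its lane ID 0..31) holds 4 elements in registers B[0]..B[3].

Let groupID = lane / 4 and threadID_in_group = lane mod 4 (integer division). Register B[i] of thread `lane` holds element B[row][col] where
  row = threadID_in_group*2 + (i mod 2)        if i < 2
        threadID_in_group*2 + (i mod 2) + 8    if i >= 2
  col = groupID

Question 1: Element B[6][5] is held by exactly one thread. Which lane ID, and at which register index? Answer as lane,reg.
c=5→G=5  r=6→rhi=0,T=3,p=0
L=5*4+3=23  i=0*2+0=0

23,0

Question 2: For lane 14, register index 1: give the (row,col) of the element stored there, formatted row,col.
5,3

L=14=>grp=14>>2=3, tig=14&3=2
[1]=>row 2·2+1+0=5  col grp=3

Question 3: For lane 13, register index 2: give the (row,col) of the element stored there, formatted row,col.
10,3

L=13->gid=13>>2=3, tid=13&3=1
[2]->row 1·2+0+8=10  col gid=3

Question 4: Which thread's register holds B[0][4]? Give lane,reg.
16,0

c=4→G=4  r=0→rhi=0,T=0,p=0
L=4*4+0=16  i=0*2+0=0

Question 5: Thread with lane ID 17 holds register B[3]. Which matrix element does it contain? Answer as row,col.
lane 17->17/4=4, 17 mod 4=1
i=3  r:2·1+1+8->11  c:4

11,4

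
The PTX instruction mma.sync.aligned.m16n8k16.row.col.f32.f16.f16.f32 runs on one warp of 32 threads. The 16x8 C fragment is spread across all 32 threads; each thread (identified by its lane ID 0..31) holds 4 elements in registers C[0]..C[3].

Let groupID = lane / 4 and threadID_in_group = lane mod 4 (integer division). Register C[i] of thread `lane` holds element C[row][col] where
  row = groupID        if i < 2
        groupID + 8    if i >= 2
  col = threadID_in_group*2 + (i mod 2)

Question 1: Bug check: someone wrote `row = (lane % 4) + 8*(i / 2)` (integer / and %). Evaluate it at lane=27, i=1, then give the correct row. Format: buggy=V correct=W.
buggy=3 correct=6

`(lane % 4) + 8*(i / 2)`[27,1]=>3
lane 27=>27/4=6, 27 mod 4=3
i=1  r:6+0=>6  c:2·3+1=>7
row: 3 vs 6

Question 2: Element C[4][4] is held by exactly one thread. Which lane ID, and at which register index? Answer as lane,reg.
18,0

r: 4->gid=4,r8=0  c: 4->tid=2,i&1=0
L=4*4+2=18  i=0*2+0=0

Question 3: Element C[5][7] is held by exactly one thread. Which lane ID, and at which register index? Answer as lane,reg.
r:5=>grp=5,rB=0  c:7=>tig=3,lo=1
L=5*4+3=23  i=0*2+1=1

23,1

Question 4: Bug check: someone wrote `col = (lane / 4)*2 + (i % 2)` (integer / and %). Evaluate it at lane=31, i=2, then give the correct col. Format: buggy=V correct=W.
buggy=14 correct=6

`(lane / 4)*2 + (i % 2)`[31,2]=>14
lane 31: grp=7 (31/4), tig=3 (31%4)
i=2: r=7+8=15, c=3*2+0=6
col: 14 vs 6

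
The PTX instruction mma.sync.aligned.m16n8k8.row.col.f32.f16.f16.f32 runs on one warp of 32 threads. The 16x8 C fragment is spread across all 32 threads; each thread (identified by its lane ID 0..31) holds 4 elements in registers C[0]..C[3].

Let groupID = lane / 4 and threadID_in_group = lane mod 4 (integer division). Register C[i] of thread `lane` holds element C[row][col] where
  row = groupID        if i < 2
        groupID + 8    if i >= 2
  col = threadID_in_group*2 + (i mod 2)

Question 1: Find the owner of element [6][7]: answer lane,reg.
r:6=>grp=6,rB=0  c:7=>tig=3,lo=1
L=6*4+3=27  i=0*2+1=1

27,1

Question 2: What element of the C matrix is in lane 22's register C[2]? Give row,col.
L=22=>grp=22>>2=5, tig=22&3=2
[2]=>row 5+8=13  col 2·2+0=4

13,4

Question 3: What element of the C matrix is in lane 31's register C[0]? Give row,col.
31: G=7,T=3
[0] (7+0,3*2+0) = (7,6)

7,6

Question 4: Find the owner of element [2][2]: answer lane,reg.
r=2->g=2,rb=0  c=2->t=1,b0=0
L=2*4+1=9  i=0*2+0=0

9,0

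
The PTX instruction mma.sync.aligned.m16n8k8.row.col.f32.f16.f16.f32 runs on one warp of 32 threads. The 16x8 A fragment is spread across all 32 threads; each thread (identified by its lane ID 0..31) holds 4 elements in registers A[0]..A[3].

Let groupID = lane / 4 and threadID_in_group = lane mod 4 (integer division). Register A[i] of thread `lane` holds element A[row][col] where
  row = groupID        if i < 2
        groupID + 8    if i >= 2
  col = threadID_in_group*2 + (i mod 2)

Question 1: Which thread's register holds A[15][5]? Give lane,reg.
r=15⇒gr=7,Rb=1  c=5⇒th=2,odd=1
L=7*4+2=30  i=1*2+1=3

30,3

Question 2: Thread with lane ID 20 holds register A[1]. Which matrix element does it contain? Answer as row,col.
L=20->g=20>>2=5, t=20&3=0
[1]->row 5+0=5  col 0·2+1=1

5,1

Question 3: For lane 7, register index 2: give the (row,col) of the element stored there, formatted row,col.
7: gid=1,tid=3
[2] (1+8,3*2+0) = (9,6)

9,6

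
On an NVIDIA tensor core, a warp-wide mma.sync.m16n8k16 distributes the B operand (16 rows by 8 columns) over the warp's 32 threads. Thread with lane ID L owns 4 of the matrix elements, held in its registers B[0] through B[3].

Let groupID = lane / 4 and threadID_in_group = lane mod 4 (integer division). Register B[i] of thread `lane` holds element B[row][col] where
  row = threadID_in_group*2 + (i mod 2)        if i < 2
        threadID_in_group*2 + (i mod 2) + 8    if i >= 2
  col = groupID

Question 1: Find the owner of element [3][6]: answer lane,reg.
c=6⇒gr=6  r=3⇒Rb=0,th=1,odd=1
L=6*4+1=25  i=0*2+1=1

25,1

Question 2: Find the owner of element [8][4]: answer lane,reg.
c: 4->gid=4  r: 8->r8=1,tid=0,i&1=0
L=4*4+0=16  i=1*2+0=2

16,2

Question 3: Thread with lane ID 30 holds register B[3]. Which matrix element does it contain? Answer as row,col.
30: G=7,T=2
[3] (2*2+1+8,7) = (13,7)

13,7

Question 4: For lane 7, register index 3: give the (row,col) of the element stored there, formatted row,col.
L=7->g=7>>2=1, t=7&3=3
[3]->row 3·2+1+8=15  col g=1

15,1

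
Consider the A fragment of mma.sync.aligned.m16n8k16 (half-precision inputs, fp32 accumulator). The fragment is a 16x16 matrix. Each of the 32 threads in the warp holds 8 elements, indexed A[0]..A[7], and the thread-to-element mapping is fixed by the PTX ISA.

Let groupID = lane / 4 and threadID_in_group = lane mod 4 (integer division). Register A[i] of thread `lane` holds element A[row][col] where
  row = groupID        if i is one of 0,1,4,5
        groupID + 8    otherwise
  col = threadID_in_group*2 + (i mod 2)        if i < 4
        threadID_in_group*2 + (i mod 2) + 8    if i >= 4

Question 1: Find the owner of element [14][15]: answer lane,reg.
27,7

r=14→G=6,rhi=1  c=15→chi=1,T=3,p=1
L=6*4+3=27  i=1*4+1*2+1=7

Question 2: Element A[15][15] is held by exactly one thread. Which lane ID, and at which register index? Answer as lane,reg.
r=15⇒gr=7,Rb=1  c=15⇒Cb=1,th=3,odd=1
L=7*4+3=31  i=1*4+1*2+1=7

31,7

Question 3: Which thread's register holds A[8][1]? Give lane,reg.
0,3

r: 8->gid=0,r8=1  c: 1->c8=0,tid=0,i&1=1
L=0*4+0=0  i=0*4+1*2+1=3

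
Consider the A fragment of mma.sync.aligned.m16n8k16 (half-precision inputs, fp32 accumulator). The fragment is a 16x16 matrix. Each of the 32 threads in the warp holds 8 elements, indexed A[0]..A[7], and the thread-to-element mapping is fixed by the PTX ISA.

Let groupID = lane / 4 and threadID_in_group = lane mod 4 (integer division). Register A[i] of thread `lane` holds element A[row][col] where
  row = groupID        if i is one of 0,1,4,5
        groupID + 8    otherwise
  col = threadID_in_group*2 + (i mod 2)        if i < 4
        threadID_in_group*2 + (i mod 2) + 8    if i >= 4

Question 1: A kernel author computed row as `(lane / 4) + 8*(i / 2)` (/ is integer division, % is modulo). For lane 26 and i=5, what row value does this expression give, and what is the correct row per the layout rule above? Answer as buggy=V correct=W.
buggy=22 correct=6

`(lane / 4) + 8*(i / 2)`[26,5]=>22
lane 26: grp=6 (26/4), tig=2 (26%4)
i=5: r=6+0=6, c=2*2+1+8=13
row: 22 vs 6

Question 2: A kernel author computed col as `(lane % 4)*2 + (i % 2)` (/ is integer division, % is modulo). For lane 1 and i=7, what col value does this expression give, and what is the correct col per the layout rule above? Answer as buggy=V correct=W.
buggy=3 correct=11

`(lane % 4)*2 + (i % 2)`[1,7]→3
lane 1→1/4=0, 1 mod 4=1
i=7  r:0+8→8  c:2·1+1+8→11
col: 3 vs 11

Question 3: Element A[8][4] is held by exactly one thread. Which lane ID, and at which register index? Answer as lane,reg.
r:8=>grp=0,rB=1  c:4=>cB=0,tig=2,lo=0
L=0*4+2=2  i=0*4+1*2+0=2

2,2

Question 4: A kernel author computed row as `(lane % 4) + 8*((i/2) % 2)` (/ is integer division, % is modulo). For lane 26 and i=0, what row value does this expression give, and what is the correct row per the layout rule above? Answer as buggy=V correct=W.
buggy=2 correct=6

`(lane % 4) + 8*((i/2) % 2)`[26,0]→2
L=26→G=26>>2=6, T=26&3=2
[0]→row 6+0=6  col 2·2+0+0=4
row: 2 vs 6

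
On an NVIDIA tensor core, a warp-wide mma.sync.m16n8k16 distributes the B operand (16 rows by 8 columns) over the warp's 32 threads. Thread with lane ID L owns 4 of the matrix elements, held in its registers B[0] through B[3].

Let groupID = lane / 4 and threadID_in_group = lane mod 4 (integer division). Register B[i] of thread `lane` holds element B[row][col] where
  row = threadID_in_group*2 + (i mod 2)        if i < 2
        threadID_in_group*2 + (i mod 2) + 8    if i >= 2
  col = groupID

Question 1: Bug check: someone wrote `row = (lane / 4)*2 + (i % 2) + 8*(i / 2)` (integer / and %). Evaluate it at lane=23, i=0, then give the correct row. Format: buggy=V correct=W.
buggy=10 correct=6

`(lane / 4)*2 + (i % 2) + 8*(i / 2)`[23,0]->10
23: gid=5,tid=3
[0] (3*2+0+0,5) = (6,5)
row: 10 vs 6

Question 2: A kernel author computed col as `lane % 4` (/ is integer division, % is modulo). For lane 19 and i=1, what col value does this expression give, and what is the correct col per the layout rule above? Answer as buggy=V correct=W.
buggy=3 correct=4

`lane % 4`[19,1]->3
L=19->g=19>>2=4, t=19&3=3
[1]->row 3·2+1+0=7  col g=4
col: 3 vs 4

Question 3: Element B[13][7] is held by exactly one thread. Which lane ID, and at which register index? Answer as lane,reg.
30,3

c=7->g=7  r=13->rb=1,t=2,b0=1
L=7*4+2=30  i=1*2+1=3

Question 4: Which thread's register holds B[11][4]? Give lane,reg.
c: 4->gid=4  r: 11->r8=1,tid=1,i&1=1
L=4*4+1=17  i=1*2+1=3

17,3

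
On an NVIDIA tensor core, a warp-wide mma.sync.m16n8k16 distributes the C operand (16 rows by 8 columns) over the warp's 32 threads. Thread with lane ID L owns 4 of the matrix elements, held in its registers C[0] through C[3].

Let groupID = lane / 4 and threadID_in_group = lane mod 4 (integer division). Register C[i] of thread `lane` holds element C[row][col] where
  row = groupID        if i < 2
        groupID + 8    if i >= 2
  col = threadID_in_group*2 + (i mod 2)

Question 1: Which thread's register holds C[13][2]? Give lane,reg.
r=13->g=5,rb=1  c=2->t=1,b0=0
L=5*4+1=21  i=1*2+0=2

21,2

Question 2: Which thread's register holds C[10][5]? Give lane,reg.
10,3

r=10→G=2,rhi=1  c=5→T=2,p=1
L=2*4+2=10  i=1*2+1=3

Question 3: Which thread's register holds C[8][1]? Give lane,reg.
0,3

r=8⇒gr=0,Rb=1  c=1⇒th=0,odd=1
L=0*4+0=0  i=1*2+1=3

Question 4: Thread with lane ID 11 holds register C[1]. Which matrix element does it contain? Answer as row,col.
L=11->g=11>>2=2, t=11&3=3
[1]->row 2+0=2  col 3·2+1=7

2,7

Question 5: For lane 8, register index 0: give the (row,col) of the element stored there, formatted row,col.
2,0

8: gid=2,tid=0
[0] (2+0,0*2+0) = (2,0)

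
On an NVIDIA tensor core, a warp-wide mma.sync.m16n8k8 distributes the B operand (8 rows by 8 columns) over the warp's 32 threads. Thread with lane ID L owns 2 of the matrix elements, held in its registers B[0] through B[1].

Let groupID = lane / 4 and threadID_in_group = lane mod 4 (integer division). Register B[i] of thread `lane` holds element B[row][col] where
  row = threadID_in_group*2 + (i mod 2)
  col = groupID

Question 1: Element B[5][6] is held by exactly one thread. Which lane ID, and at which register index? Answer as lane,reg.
c=6⇒gr=6  r=5⇒th=2,odd=1
L=6*4+2=26  i=1=1

26,1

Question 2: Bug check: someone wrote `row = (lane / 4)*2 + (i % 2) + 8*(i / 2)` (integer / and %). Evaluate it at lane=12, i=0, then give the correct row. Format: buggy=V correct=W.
`(lane / 4)*2 + (i % 2) + 8*(i / 2)`[12,0]->6
lane 12: gid=3 (12/4), tid=0 (12%4)
i=0: r=0*2+0=0, c=gid=3
row: 6 vs 0

buggy=6 correct=0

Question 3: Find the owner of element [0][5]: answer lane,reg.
20,0

c=5->g=5  r=0->t=0,b0=0
L=5*4+0=20  i=0=0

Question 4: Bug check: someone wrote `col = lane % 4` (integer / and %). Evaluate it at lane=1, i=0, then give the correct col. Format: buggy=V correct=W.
buggy=1 correct=0

`lane % 4`[1,0]->1
1: gid=0,tid=1
[0] (1*2+0,0) = (2,0)
col: 1 vs 0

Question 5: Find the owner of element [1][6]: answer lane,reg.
24,1

c=6→G=6  r=1→T=0,p=1
L=6*4+0=24  i=1=1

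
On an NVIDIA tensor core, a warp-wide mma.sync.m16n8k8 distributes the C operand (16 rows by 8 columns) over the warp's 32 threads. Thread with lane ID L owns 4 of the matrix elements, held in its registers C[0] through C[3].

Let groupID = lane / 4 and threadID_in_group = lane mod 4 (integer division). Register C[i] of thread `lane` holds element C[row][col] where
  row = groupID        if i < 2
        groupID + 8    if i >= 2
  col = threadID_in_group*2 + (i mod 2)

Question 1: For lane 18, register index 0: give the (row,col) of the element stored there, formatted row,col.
lane 18->18/4=4, 18 mod 4=2
i=0  r:4+0->4  c:2·2+0->4

4,4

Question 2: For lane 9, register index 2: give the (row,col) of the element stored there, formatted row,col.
10,2

lane 9=>9/4=2, 9 mod 4=1
i=2  r:2+8=>10  c:2·1+0=>2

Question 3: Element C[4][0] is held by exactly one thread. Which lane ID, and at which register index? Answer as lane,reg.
r=4->g=4,rb=0  c=0->t=0,b0=0
L=4*4+0=16  i=0*2+0=0

16,0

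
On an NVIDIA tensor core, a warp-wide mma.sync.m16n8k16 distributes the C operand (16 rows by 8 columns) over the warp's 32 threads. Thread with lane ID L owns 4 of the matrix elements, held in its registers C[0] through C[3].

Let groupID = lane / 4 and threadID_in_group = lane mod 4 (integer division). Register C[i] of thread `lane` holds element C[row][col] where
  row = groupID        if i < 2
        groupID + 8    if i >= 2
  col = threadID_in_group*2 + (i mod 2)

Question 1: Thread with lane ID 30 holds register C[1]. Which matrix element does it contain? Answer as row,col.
7,5

30: grp=7,tig=2
[1] (7+0,2*2+1) = (7,5)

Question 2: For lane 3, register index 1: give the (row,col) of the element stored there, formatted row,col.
0,7

lane 3: G=0 (3/4), T=3 (3%4)
i=1: r=0+0=0, c=3*2+1=7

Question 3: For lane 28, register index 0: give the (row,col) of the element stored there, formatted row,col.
28: gid=7,tid=0
[0] (7+0,0*2+0) = (7,0)

7,0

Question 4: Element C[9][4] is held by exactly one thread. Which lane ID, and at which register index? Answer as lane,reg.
6,2

r=9→G=1,rhi=1  c=4→T=2,p=0
L=1*4+2=6  i=1*2+0=2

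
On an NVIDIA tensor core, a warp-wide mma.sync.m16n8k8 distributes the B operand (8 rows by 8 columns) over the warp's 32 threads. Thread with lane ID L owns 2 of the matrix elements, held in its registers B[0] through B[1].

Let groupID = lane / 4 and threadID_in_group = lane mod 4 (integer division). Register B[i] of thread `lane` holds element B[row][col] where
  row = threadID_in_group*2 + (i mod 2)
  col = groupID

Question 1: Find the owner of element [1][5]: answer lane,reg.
20,1

c=5->g=5  r=1->t=0,b0=1
L=5*4+0=20  i=1=1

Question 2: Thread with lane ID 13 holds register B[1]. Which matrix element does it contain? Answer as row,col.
lane 13: g=3 (13/4), t=1 (13%4)
i=1: r=1*2+1=3, c=g=3

3,3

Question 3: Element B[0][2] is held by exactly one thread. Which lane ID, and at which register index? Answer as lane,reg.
8,0

c=2⇒gr=2  r=0⇒th=0,odd=0
L=2*4+0=8  i=0=0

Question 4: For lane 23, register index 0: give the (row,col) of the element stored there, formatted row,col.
6,5

lane 23: gid=5 (23/4), tid=3 (23%4)
i=0: r=3*2+0=6, c=gid=5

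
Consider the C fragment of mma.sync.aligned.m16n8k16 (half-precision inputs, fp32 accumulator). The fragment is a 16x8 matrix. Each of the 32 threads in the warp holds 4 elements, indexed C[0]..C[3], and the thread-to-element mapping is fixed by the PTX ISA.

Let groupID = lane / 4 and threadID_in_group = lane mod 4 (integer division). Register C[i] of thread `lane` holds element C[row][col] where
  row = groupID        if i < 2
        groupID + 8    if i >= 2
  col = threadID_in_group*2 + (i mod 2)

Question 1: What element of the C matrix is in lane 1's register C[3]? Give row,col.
lane 1->1/4=0, 1 mod 4=1
i=3  r:0+8->8  c:2·1+1->3

8,3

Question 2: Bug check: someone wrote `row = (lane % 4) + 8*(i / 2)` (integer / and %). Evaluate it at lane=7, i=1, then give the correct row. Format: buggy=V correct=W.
`(lane % 4) + 8*(i / 2)`[7,1]⇒3
lane 7: gr=1 (7/4), th=3 (7%4)
i=1: r=1+0=1, c=3*2+1=7
row: 3 vs 1

buggy=3 correct=1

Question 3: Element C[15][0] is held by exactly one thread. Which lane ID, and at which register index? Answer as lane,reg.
28,2

r=15⇒gr=7,Rb=1  c=0⇒th=0,odd=0
L=7*4+0=28  i=1*2+0=2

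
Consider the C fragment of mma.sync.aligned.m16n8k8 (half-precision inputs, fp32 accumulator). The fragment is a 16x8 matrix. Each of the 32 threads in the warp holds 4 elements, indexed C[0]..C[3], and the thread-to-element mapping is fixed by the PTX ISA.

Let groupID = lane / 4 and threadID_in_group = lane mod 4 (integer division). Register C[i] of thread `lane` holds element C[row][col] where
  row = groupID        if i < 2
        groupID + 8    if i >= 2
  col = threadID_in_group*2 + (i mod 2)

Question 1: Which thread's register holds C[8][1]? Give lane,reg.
r=8->g=0,rb=1  c=1->t=0,b0=1
L=0*4+0=0  i=1*2+1=3

0,3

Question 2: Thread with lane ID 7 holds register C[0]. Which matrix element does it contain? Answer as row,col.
L=7->gid=7>>2=1, tid=7&3=3
[0]->row 1+0=1  col 3·2+0=6

1,6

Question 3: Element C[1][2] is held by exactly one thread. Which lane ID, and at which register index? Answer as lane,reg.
5,0

r:1=>grp=1,rB=0  c:2=>tig=1,lo=0
L=1*4+1=5  i=0*2+0=0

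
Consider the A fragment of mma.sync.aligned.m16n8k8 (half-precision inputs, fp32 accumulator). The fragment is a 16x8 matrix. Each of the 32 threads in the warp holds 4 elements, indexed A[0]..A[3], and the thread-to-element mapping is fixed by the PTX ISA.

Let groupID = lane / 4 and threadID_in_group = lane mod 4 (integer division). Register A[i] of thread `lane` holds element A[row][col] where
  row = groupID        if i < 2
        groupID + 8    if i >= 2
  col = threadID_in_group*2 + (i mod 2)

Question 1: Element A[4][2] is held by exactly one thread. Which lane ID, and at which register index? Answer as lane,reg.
r: 4->gid=4,r8=0  c: 2->tid=1,i&1=0
L=4*4+1=17  i=0*2+0=0

17,0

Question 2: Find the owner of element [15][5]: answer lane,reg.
r=15⇒gr=7,Rb=1  c=5⇒th=2,odd=1
L=7*4+2=30  i=1*2+1=3

30,3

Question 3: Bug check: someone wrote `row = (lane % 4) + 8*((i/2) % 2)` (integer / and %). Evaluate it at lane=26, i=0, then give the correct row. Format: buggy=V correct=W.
buggy=2 correct=6

`(lane % 4) + 8*((i/2) % 2)`[26,0]→2
lane 26: G=6 (26/4), T=2 (26%4)
i=0: r=6+0=6, c=2*2+0=4
row: 2 vs 6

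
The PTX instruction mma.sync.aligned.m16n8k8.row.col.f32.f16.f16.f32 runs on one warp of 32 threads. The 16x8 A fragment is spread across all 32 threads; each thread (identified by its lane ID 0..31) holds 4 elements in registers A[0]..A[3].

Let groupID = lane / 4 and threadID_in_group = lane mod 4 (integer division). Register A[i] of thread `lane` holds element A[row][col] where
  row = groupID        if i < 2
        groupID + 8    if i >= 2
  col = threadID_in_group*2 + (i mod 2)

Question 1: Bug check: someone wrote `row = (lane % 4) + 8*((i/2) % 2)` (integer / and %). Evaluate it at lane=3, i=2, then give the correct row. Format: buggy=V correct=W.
buggy=11 correct=8

`(lane % 4) + 8*((i/2) % 2)`[3,2]⇒11
L=3⇒gr=3>>2=0, th=3&3=3
[2]⇒row 0+8=8  col 3·2+0=6
row: 11 vs 8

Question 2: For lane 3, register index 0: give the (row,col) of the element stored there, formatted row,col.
L=3->g=3>>2=0, t=3&3=3
[0]->row 0+0=0  col 3·2+0=6

0,6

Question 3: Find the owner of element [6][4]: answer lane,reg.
r:6=>grp=6,rB=0  c:4=>tig=2,lo=0
L=6*4+2=26  i=0*2+0=0

26,0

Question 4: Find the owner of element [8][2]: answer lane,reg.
1,2

r=8⇒gr=0,Rb=1  c=2⇒th=1,odd=0
L=0*4+1=1  i=1*2+0=2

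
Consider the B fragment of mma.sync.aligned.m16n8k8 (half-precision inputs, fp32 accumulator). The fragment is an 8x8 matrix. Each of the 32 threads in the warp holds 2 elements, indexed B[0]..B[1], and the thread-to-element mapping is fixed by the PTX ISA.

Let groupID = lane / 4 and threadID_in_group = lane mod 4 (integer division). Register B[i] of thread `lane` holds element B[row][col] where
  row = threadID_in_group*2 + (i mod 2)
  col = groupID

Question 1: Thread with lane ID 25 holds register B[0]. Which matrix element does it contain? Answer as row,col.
lane 25: grp=6 (25/4), tig=1 (25%4)
i=0: r=1*2+0=2, c=grp=6

2,6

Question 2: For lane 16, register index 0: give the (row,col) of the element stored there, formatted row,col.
0,4

16: g=4,t=0
[0] (0*2+0,4) = (0,4)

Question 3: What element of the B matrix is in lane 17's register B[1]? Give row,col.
17: grp=4,tig=1
[1] (1*2+1,4) = (3,4)

3,4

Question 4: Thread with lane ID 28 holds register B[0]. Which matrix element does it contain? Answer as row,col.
lane 28⇒28/4=7, 28 mod 4=0
i=0  r:2·0+0⇒0  c:7

0,7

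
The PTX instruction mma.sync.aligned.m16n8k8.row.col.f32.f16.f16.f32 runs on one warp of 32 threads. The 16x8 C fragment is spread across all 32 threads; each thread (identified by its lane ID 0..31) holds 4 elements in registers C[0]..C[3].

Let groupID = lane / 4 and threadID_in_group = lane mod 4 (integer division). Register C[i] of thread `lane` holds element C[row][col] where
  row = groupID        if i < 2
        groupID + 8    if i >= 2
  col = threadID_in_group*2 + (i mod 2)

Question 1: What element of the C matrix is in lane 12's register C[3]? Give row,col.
12: g=3,t=0
[3] (3+8,0*2+1) = (11,1)

11,1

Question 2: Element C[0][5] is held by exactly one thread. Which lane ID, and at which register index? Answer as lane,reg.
2,1

r=0→G=0,rhi=0  c=5→T=2,p=1
L=0*4+2=2  i=0*2+1=1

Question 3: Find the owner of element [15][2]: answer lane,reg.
29,2

r=15⇒gr=7,Rb=1  c=2⇒th=1,odd=0
L=7*4+1=29  i=1*2+0=2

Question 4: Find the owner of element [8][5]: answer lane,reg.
2,3

r=8→G=0,rhi=1  c=5→T=2,p=1
L=0*4+2=2  i=1*2+1=3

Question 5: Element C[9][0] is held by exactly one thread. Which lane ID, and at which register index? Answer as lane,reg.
r=9⇒gr=1,Rb=1  c=0⇒th=0,odd=0
L=1*4+0=4  i=1*2+0=2

4,2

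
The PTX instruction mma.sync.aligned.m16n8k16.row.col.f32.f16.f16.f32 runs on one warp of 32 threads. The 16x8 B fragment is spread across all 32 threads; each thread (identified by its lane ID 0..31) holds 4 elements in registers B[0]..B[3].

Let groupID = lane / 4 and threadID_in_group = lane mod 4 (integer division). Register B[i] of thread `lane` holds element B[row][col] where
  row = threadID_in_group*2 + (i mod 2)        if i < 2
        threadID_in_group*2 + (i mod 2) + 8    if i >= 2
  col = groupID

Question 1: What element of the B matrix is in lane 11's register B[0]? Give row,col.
6,2

L=11=>grp=11>>2=2, tig=11&3=3
[0]=>row 3·2+0+0=6  col grp=2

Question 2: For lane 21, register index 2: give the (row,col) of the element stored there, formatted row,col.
lane 21⇒21/4=5, 21 mod 4=1
i=2  r:2·1+0+8⇒10  c:5

10,5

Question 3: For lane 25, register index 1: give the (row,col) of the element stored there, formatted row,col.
L=25⇒gr=25>>2=6, th=25&3=1
[1]⇒row 1·2+1+0=3  col gr=6

3,6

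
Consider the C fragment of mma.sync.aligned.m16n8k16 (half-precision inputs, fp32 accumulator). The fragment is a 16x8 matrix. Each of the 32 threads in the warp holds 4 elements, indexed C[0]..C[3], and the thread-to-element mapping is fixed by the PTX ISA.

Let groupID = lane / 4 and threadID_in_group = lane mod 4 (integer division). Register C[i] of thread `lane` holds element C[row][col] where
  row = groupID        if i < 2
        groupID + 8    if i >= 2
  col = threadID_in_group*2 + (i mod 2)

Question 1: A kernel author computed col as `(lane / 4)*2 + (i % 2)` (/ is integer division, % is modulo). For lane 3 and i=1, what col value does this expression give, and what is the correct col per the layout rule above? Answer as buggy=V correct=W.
`(lane / 4)*2 + (i % 2)`[3,1]->1
L=3->gid=3>>2=0, tid=3&3=3
[1]->row 0+0=0  col 3·2+1=7
col: 1 vs 7

buggy=1 correct=7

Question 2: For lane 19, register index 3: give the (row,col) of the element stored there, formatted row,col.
lane 19⇒19/4=4, 19 mod 4=3
i=3  r:4+8⇒12  c:2·3+1⇒7

12,7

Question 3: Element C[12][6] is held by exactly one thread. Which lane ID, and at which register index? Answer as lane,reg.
19,2

r:12=>grp=4,rB=1  c:6=>tig=3,lo=0
L=4*4+3=19  i=1*2+0=2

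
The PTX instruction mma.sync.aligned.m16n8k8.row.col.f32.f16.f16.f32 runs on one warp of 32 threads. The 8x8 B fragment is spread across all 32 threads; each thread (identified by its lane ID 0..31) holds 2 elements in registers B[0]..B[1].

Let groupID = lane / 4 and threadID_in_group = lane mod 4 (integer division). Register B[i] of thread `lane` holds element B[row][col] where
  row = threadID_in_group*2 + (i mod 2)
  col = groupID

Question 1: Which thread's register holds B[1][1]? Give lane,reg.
4,1

c=1→G=1  r=1→T=0,p=1
L=1*4+0=4  i=1=1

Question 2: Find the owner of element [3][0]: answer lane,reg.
c=0->g=0  r=3->t=1,b0=1
L=0*4+1=1  i=1=1

1,1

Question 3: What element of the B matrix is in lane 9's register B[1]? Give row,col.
9: grp=2,tig=1
[1] (1*2+1,2) = (3,2)

3,2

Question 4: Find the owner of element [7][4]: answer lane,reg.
c: 4->gid=4  r: 7->tid=3,i&1=1
L=4*4+3=19  i=1=1

19,1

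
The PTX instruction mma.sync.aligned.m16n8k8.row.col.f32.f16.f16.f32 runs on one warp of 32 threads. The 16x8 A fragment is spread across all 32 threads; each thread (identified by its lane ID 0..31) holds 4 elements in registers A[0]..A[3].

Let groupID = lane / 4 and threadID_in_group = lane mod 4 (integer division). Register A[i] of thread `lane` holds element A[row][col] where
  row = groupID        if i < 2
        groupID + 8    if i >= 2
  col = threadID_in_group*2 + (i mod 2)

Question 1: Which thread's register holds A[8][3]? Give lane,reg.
r=8→G=0,rhi=1  c=3→T=1,p=1
L=0*4+1=1  i=1*2+1=3

1,3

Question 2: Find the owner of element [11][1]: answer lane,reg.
r: 11->gid=3,r8=1  c: 1->tid=0,i&1=1
L=3*4+0=12  i=1*2+1=3

12,3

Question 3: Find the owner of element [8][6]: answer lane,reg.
3,2

r=8⇒gr=0,Rb=1  c=6⇒th=3,odd=0
L=0*4+3=3  i=1*2+0=2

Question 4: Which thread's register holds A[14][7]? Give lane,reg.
27,3

r:14=>grp=6,rB=1  c:7=>tig=3,lo=1
L=6*4+3=27  i=1*2+1=3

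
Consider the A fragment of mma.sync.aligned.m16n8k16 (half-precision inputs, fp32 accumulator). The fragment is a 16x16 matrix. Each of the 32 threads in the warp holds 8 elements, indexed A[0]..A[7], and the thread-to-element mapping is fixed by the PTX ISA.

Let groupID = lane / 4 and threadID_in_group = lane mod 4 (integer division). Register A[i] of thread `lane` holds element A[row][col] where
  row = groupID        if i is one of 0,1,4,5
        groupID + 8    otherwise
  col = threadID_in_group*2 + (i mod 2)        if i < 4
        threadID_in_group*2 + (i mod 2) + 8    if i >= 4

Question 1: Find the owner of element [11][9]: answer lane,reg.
12,7

r: 11->gid=3,r8=1  c: 9->c8=1,tid=0,i&1=1
L=3*4+0=12  i=1*4+1*2+1=7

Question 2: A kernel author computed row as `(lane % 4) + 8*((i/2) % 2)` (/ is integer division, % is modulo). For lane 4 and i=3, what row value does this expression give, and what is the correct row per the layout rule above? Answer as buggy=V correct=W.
buggy=8 correct=9

`(lane % 4) + 8*((i/2) % 2)`[4,3]->8
lane 4: g=1 (4/4), t=0 (4%4)
i=3: r=1+8=9, c=0*2+1+0=1
row: 8 vs 9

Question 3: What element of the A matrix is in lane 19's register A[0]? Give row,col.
L=19⇒gr=19>>2=4, th=19&3=3
[0]⇒row 4+0=4  col 3·2+0+0=6

4,6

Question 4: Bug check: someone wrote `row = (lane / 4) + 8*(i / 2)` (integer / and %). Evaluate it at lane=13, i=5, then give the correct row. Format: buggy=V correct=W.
`(lane / 4) + 8*(i / 2)`[13,5]→19
13: G=3,T=1
[5] (3+0,1*2+1+8) = (3,11)
row: 19 vs 3

buggy=19 correct=3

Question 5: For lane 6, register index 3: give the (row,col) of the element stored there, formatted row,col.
9,5

6: grp=1,tig=2
[3] (1+8,2*2+1+0) = (9,5)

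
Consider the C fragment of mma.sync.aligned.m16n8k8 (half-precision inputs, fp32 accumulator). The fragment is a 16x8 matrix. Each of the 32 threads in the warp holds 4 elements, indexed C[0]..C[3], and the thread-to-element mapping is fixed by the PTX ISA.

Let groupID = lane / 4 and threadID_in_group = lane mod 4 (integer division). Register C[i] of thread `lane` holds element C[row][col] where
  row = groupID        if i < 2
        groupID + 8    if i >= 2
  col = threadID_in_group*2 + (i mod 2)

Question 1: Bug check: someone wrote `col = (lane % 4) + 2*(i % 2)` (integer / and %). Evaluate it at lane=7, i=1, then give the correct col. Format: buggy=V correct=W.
buggy=5 correct=7

`(lane % 4) + 2*(i % 2)`[7,1]⇒5
lane 7: gr=1 (7/4), th=3 (7%4)
i=1: r=1+0=1, c=3*2+1=7
col: 5 vs 7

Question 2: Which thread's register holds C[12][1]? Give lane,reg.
16,3

r=12→G=4,rhi=1  c=1→T=0,p=1
L=4*4+0=16  i=1*2+1=3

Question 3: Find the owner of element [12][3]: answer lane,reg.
17,3

r=12→G=4,rhi=1  c=3→T=1,p=1
L=4*4+1=17  i=1*2+1=3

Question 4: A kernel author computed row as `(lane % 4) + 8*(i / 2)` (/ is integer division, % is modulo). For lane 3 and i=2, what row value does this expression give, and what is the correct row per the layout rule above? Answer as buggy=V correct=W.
buggy=11 correct=8

`(lane % 4) + 8*(i / 2)`[3,2]=>11
lane 3=>3/4=0, 3 mod 4=3
i=2  r:0+8=>8  c:2·3+0=>6
row: 11 vs 8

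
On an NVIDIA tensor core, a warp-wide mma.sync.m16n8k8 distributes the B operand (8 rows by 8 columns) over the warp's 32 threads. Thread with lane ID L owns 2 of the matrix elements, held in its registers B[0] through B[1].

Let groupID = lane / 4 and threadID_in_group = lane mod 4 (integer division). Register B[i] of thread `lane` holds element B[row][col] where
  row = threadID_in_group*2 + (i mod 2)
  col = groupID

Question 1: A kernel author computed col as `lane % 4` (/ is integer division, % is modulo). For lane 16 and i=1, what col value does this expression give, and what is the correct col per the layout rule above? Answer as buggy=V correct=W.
buggy=0 correct=4

`lane % 4`[16,1]⇒0
16: gr=4,th=0
[1] (0*2+1,4) = (1,4)
col: 0 vs 4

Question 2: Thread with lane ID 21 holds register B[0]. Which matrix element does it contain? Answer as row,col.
lane 21⇒21/4=5, 21 mod 4=1
i=0  r:2·1+0⇒2  c:5

2,5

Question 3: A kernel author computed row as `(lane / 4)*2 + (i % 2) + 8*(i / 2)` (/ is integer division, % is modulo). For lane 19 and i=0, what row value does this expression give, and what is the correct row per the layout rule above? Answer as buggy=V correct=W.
buggy=8 correct=6

`(lane / 4)*2 + (i % 2) + 8*(i / 2)`[19,0]->8
L=19->g=19>>2=4, t=19&3=3
[0]->row 3·2+0=6  col g=4
row: 8 vs 6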